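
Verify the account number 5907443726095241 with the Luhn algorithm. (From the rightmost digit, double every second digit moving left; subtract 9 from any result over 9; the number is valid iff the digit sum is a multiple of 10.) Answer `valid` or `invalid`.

From the right, keep odd positions and double even positions (subtract 9 from any doubled value over 9):
  doubled (positions 2,4,...): 8 1 0 4 6 8 0 1 → sum 28
  kept (positions 1,3,...): 1 2 9 6 7 4 7 9 → sum 45
Total = 73.
73 mod 10 = 3, so the number is invalid.

invalid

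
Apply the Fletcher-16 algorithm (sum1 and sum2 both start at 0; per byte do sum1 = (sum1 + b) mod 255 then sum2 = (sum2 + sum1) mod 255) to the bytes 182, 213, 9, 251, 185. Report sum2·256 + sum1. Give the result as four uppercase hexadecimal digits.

B54B

Running sums (mod 255):
  after byte 0 (182): sum1=182, sum2=182
  after byte 1 (213): sum1=140, sum2=67
  after byte 2 (9): sum1=149, sum2=216
  after byte 3 (251): sum1=145, sum2=106
  after byte 4 (185): sum1=75, sum2=181
Checksum = sum2·256 + sum1 = 181·256 + 75 = 46411 = 0xB54B.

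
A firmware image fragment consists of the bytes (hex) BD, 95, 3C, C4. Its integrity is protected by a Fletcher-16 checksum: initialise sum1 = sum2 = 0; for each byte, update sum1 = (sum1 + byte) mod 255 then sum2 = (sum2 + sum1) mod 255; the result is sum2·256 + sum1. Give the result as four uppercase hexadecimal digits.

Running sums (mod 255):
  after byte 0 (BD): sum1=189, sum2=189
  after byte 1 (95): sum1=83, sum2=17
  after byte 2 (3C): sum1=143, sum2=160
  after byte 3 (C4): sum1=84, sum2=244
Checksum = sum2·256 + sum1 = 244·256 + 84 = 62548 = 0xF454.

F454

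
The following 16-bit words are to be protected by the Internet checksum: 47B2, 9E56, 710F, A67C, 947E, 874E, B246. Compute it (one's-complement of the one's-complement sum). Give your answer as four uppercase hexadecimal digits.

3457

One's-complement addition (fold any carry out of bit 15 back into bit 0):
  0x47B2 + 0x9E56 = 0x0E608
  0xE608 + 0x710F = 0x15717 → wrap carry → 0x5718
  0x5718 + 0xA67C = 0x0FD94
  0xFD94 + 0x947E = 0x19212 → wrap carry → 0x9213
  0x9213 + 0x874E = 0x11961 → wrap carry → 0x1962
  0x1962 + 0xB246 = 0x0CBA8
One's-complement sum = 0xCBA8.
Checksum = ~0xCBA8 & 0xFFFF = 0x3457.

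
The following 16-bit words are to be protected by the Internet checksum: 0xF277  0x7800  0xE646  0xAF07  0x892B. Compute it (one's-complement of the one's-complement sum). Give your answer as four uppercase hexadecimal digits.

770D

One's-complement addition (fold any carry out of bit 15 back into bit 0):
  0xF277 + 0x7800 = 0x16A77 → wrap carry → 0x6A78
  0x6A78 + 0xE646 = 0x150BE → wrap carry → 0x50BF
  0x50BF + 0xAF07 = 0x0FFC6
  0xFFC6 + 0x892B = 0x188F1 → wrap carry → 0x88F2
One's-complement sum = 0x88F2.
Checksum = ~0x88F2 & 0xFFFF = 0x770D.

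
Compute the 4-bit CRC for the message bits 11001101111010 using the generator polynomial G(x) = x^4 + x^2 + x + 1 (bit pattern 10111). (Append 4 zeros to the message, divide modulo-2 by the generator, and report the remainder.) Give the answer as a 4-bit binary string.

1000

Append 4 zeros: 110011011110100000. Divide by 10111 (XOR where the leading bit is 1):
  pos 0: 11001 XOR 10111 = 01110
  pos 1: 11101 XOR 10111 = 01010
  pos 2: 10100 XOR 10111 = 00011
  pos 5: 11111 XOR 10111 = 01000
  pos 6: 10001 XOR 10111 = 00110
  pos 8: 11001 XOR 10111 = 01110
  pos 9: 11100 XOR 10111 = 01011
  pos 10: 10110 XOR 10111 = 00001
Remainder (last 4 bits) = 1000. This is the CRC / FCS.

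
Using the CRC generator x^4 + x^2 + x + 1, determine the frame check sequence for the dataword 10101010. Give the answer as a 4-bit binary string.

1100

Append 4 zeros: 101010100000. Divide by 10111 (XOR where the leading bit is 1):
  pos 0: 10101 XOR 10111 = 00010
  pos 3: 10010 XOR 10111 = 00101
  pos 5: 10100 XOR 10111 = 00011
Remainder (last 4 bits) = 1100. This is the CRC / FCS.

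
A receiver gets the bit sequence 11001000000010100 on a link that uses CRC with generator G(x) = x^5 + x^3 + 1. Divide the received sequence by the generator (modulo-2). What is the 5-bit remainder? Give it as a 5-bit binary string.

Modulo-2 division of 11001000000010100 by 101001:
  pos 0: 110010 XOR 101001 = 011011
  pos 1: 110110 XOR 101001 = 011111
  pos 2: 111110 XOR 101001 = 010111
  pos 3: 101110 XOR 101001 = 000111
  pos 6: 111000 XOR 101001 = 010001
  pos 7: 100011 XOR 101001 = 001010
  pos 9: 101001 XOR 101001 = 000000
Remainder = 00000 (zero — the frame passes the CRC check).

00000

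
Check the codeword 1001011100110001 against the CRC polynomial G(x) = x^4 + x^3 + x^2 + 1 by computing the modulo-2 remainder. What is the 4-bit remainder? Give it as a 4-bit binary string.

0000

Modulo-2 division of 1001011100110001 by 11101:
  pos 0: 10010 XOR 11101 = 01111
  pos 1: 11111 XOR 11101 = 00010
  pos 4: 10110 XOR 11101 = 01011
  pos 5: 10110 XOR 11101 = 01011
  pos 6: 10111 XOR 11101 = 01010
  pos 7: 10101 XOR 11101 = 01000
  pos 8: 10000 XOR 11101 = 01101
  pos 9: 11010 XOR 11101 = 00111
  pos 11: 11101 XOR 11101 = 00000
Remainder = 0000 (zero — the frame passes the CRC check).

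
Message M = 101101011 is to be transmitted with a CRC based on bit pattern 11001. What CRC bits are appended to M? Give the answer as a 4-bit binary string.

Append 4 zeros: 1011010110000. Divide by 11001 (XOR where the leading bit is 1):
  pos 0: 10110 XOR 11001 = 01111
  pos 1: 11111 XOR 11001 = 00110
  pos 3: 11001 XOR 11001 = 00000
  pos 8: 10000 XOR 11001 = 01001
Remainder (last 4 bits) = 1001. This is the CRC / FCS.

1001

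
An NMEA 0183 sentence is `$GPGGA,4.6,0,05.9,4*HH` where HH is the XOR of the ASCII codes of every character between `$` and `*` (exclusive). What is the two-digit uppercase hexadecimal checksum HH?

6C

XOR the ASCII codes of the payload characters:
  'G' = 0x47 → acc = 0x47
  'P' = 0x50 → acc = 0x17
  'G' = 0x47 → acc = 0x50
  'G' = 0x47 → acc = 0x17
  'A' = 0x41 → acc = 0x56
  ',' = 0x2C → acc = 0x7A
  '4' = 0x34 → acc = 0x4E
  '.' = 0x2E → acc = 0x60
  '6' = 0x36 → acc = 0x56
  ',' = 0x2C → acc = 0x7A
  '0' = 0x30 → acc = 0x4A
  ',' = 0x2C → acc = 0x66
  '0' = 0x30 → acc = 0x56
  '5' = 0x35 → acc = 0x63
  '.' = 0x2E → acc = 0x4D
  '9' = 0x39 → acc = 0x74
  ',' = 0x2C → acc = 0x58
  '4' = 0x34 → acc = 0x6C
Checksum = 0x6C.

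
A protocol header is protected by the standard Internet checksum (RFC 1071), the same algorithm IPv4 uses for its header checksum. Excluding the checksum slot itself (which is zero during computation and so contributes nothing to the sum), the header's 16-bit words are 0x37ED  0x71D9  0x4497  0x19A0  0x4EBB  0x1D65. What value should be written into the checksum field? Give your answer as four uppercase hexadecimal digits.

One's-complement addition (fold any carry out of bit 15 back into bit 0):
  0x37ED + 0x71D9 = 0x0A9C6
  0xA9C6 + 0x4497 = 0x0EE5D
  0xEE5D + 0x19A0 = 0x107FD → wrap carry → 0x07FE
  0x07FE + 0x4EBB = 0x056B9
  0x56B9 + 0x1D65 = 0x0741E
One's-complement sum = 0x741E.
Checksum = ~0x741E & 0xFFFF = 0x8BE1.

8BE1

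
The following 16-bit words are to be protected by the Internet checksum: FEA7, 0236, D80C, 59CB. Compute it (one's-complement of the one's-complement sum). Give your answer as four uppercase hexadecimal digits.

One's-complement addition (fold any carry out of bit 15 back into bit 0):
  0xFEA7 + 0x0236 = 0x100DD → wrap carry → 0x00DE
  0x00DE + 0xD80C = 0x0D8EA
  0xD8EA + 0x59CB = 0x132B5 → wrap carry → 0x32B6
One's-complement sum = 0x32B6.
Checksum = ~0x32B6 & 0xFFFF = 0xCD49.

CD49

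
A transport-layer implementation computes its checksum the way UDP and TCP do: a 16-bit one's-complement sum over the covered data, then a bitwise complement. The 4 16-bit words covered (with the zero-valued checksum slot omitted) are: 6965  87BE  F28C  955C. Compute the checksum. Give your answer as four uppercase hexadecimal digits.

86F2

One's-complement addition (fold any carry out of bit 15 back into bit 0):
  0x6965 + 0x87BE = 0x0F123
  0xF123 + 0xF28C = 0x1E3AF → wrap carry → 0xE3B0
  0xE3B0 + 0x955C = 0x1790C → wrap carry → 0x790D
One's-complement sum = 0x790D.
Checksum = ~0x790D & 0xFFFF = 0x86F2.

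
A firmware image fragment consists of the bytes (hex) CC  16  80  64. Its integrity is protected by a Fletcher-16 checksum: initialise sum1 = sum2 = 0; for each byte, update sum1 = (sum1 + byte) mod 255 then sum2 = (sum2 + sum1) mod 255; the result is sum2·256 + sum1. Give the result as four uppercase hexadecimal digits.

DAC7

Running sums (mod 255):
  after byte 0 (CC): sum1=204, sum2=204
  after byte 1 (16): sum1=226, sum2=175
  after byte 2 (80): sum1=99, sum2=19
  after byte 3 (64): sum1=199, sum2=218
Checksum = sum2·256 + sum1 = 218·256 + 199 = 56007 = 0xDAC7.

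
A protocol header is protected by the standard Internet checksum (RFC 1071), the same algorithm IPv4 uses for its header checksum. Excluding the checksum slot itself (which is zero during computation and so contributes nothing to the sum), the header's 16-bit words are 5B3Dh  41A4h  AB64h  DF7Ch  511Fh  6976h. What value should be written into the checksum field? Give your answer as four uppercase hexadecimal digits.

One's-complement addition (fold any carry out of bit 15 back into bit 0):
  0x5B3D + 0x41A4 = 0x09CE1
  0x9CE1 + 0xAB64 = 0x14845 → wrap carry → 0x4846
  0x4846 + 0xDF7C = 0x127C2 → wrap carry → 0x27C3
  0x27C3 + 0x511F = 0x078E2
  0x78E2 + 0x6976 = 0x0E258
One's-complement sum = 0xE258.
Checksum = ~0xE258 & 0xFFFF = 0x1DA7.

1DA7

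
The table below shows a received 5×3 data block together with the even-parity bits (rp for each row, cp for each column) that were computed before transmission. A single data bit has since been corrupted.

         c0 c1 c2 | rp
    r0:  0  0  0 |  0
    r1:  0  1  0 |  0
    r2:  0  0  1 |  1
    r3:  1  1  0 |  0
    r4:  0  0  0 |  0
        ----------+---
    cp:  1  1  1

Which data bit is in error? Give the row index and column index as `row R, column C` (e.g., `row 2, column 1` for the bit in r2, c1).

row 1, column 1

Recompute each row's even parity and compare to rp:
  r0: data parity 0, sent rp 0 → ok
  r1: data parity 1, sent rp 0 → mismatch
  r2: data parity 1, sent rp 1 → ok
  r3: data parity 0, sent rp 0 → ok
  r4: data parity 0, sent rp 0 → ok
Recompute each column's even parity and compare to cp:
  c0: data parity 1, sent cp 1 → ok
  c1: data parity 0, sent cp 1 → mismatch
  c2: data parity 1, sent cp 1 → ok
Exactly one row (r1) and one column (c1) fail → the flipped bit is at their intersection.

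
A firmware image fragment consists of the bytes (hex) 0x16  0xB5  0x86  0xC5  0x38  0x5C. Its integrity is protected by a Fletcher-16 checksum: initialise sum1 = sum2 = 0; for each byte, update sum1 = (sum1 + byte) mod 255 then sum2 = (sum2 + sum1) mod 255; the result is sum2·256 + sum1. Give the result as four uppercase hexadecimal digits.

Running sums (mod 255):
  after byte 0 (0x16): sum1=22, sum2=22
  after byte 1 (0xB5): sum1=203, sum2=225
  after byte 2 (0x86): sum1=82, sum2=52
  after byte 3 (0xC5): sum1=24, sum2=76
  after byte 4 (0x38): sum1=80, sum2=156
  after byte 5 (0x5C): sum1=172, sum2=73
Checksum = sum2·256 + sum1 = 73·256 + 172 = 18860 = 0x49AC.

49AC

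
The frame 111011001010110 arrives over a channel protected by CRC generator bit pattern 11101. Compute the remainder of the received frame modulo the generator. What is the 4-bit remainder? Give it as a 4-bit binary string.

0001

Modulo-2 division of 111011001010110 by 11101:
  pos 0: 11101 XOR 11101 = 00000
  pos 5: 10010 XOR 11101 = 01111
  pos 6: 11111 XOR 11101 = 00010
  pos 9: 10011 XOR 11101 = 01110
  pos 10: 11100 XOR 11101 = 00001
Remainder = 0001 (nonzero — an error is detected).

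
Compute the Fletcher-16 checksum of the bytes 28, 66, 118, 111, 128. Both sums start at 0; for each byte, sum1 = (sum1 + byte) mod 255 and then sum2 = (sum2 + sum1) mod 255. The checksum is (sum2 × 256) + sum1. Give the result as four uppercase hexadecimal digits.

Running sums (mod 255):
  after byte 0 (28): sum1=28, sum2=28
  after byte 1 (66): sum1=94, sum2=122
  after byte 2 (118): sum1=212, sum2=79
  after byte 3 (111): sum1=68, sum2=147
  after byte 4 (128): sum1=196, sum2=88
Checksum = sum2·256 + sum1 = 88·256 + 196 = 22724 = 0x58C4.

58C4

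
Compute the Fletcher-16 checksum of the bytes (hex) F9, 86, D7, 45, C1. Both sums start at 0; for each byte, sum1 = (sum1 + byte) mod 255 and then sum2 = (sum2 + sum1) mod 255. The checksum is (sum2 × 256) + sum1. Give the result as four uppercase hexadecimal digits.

Running sums (mod 255):
  after byte 0 (F9): sum1=249, sum2=249
  after byte 1 (86): sum1=128, sum2=122
  after byte 2 (D7): sum1=88, sum2=210
  after byte 3 (45): sum1=157, sum2=112
  after byte 4 (C1): sum1=95, sum2=207
Checksum = sum2·256 + sum1 = 207·256 + 95 = 53087 = 0xCF5F.

CF5F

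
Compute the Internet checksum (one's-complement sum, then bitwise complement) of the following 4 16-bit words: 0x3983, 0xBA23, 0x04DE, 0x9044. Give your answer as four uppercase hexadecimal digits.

7736

One's-complement addition (fold any carry out of bit 15 back into bit 0):
  0x3983 + 0xBA23 = 0x0F3A6
  0xF3A6 + 0x04DE = 0x0F884
  0xF884 + 0x9044 = 0x188C8 → wrap carry → 0x88C9
One's-complement sum = 0x88C9.
Checksum = ~0x88C9 & 0xFFFF = 0x7736.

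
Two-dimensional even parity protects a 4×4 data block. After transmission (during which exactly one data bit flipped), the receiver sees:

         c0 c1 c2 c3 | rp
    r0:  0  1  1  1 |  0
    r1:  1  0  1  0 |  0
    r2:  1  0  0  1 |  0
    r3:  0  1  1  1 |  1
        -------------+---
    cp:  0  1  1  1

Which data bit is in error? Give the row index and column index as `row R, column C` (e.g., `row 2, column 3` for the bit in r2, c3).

Recompute each row's even parity and compare to rp:
  r0: data parity 1, sent rp 0 → mismatch
  r1: data parity 0, sent rp 0 → ok
  r2: data parity 0, sent rp 0 → ok
  r3: data parity 1, sent rp 1 → ok
Recompute each column's even parity and compare to cp:
  c0: data parity 0, sent cp 0 → ok
  c1: data parity 0, sent cp 1 → mismatch
  c2: data parity 1, sent cp 1 → ok
  c3: data parity 1, sent cp 1 → ok
Exactly one row (r0) and one column (c1) fail → the flipped bit is at their intersection.

row 0, column 1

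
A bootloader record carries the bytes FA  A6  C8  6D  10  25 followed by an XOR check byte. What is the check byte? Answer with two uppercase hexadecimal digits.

CC

XOR the bytes together:
  start with 0xFA
  0xFA ⊕ 0xA6 = 0x5C
  0x5C ⊕ 0xC8 = 0x94
  0x94 ⊕ 0x6D = 0xF9
  0xF9 ⊕ 0x10 = 0xE9
  0xE9 ⊕ 0x25 = 0xCC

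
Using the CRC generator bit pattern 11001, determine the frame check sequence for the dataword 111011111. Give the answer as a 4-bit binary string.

0000

Append 4 zeros: 1110111110000. Divide by 11001 (XOR where the leading bit is 1):
  pos 0: 11101 XOR 11001 = 00100
  pos 2: 10011 XOR 11001 = 01010
  pos 3: 10101 XOR 11001 = 01100
  pos 4: 11001 XOR 11001 = 00000
Remainder (last 4 bits) = 0000. This is the CRC / FCS.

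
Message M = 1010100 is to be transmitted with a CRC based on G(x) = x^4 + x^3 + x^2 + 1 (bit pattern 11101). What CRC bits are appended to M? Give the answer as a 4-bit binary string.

Append 4 zeros: 10101000000. Divide by 11101 (XOR where the leading bit is 1):
  pos 0: 10101 XOR 11101 = 01000
  pos 1: 10000 XOR 11101 = 01101
  pos 2: 11010 XOR 11101 = 00111
  pos 4: 11100 XOR 11101 = 00001
Remainder (last 4 bits) = 0100. This is the CRC / FCS.

0100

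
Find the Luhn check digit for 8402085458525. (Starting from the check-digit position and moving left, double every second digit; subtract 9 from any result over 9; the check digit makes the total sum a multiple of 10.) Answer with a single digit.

Partial digits right→left: 5 2 5 8 5 4 5 8 0 2 0 4 8
Double every second digit counting from the check-digit position (so the 1st, 3rd, 5th, ... of the partial from the right).
  doubled (with −9 where >9): 1 1 1 1 0 0 7 → sum 11
  kept as-is: 2 8 4 8 2 4 → sum 28
Total = 11 + 28 = 39.
Check digit = (10 − (39 mod 10)) mod 10 = 1.

1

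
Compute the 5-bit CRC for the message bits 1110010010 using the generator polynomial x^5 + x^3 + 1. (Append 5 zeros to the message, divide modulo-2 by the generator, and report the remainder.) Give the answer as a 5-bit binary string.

Append 5 zeros: 111001001000000. Divide by 101001 (XOR where the leading bit is 1):
  pos 0: 111001 XOR 101001 = 010000
  pos 1: 100000 XOR 101001 = 001001
  pos 3: 100101 XOR 101001 = 001100
  pos 5: 110000 XOR 101001 = 011001
  pos 6: 110010 XOR 101001 = 011011
  pos 7: 110110 XOR 101001 = 011111
  pos 8: 111110 XOR 101001 = 010111
  pos 9: 101110 XOR 101001 = 000111
Remainder (last 5 bits) = 00111. This is the CRC / FCS.

00111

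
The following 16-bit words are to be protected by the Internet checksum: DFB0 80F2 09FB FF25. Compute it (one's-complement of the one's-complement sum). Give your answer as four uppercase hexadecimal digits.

One's-complement addition (fold any carry out of bit 15 back into bit 0):
  0xDFB0 + 0x80F2 = 0x160A2 → wrap carry → 0x60A3
  0x60A3 + 0x09FB = 0x06A9E
  0x6A9E + 0xFF25 = 0x169C3 → wrap carry → 0x69C4
One's-complement sum = 0x69C4.
Checksum = ~0x69C4 & 0xFFFF = 0x963B.

963B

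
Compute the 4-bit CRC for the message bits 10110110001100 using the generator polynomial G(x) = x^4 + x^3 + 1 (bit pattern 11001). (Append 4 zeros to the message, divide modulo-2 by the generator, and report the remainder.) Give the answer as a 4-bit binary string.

Append 4 zeros: 101101100011000000. Divide by 11001 (XOR where the leading bit is 1):
  pos 0: 10110 XOR 11001 = 01111
  pos 1: 11111 XOR 11001 = 00110
  pos 3: 11010 XOR 11001 = 00011
  pos 6: 11001 XOR 11001 = 00000
  pos 11: 10000 XOR 11001 = 01001
  pos 12: 10010 XOR 11001 = 01011
  pos 13: 10110 XOR 11001 = 01111
Remainder (last 4 bits) = 1111. This is the CRC / FCS.

1111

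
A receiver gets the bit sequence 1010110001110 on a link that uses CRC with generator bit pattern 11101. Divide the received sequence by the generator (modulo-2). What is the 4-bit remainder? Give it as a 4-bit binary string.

0010

Modulo-2 division of 1010110001110 by 11101:
  pos 0: 10101 XOR 11101 = 01000
  pos 1: 10001 XOR 11101 = 01100
  pos 2: 11000 XOR 11101 = 00101
  pos 4: 10100 XOR 11101 = 01001
  pos 5: 10011 XOR 11101 = 01110
  pos 6: 11101 XOR 11101 = 00000
Remainder = 0010 (nonzero — an error is detected).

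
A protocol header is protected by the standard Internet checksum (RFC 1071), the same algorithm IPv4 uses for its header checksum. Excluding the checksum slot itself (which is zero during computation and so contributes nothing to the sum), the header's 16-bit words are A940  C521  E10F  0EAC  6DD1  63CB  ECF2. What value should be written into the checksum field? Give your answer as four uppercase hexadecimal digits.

One's-complement addition (fold any carry out of bit 15 back into bit 0):
  0xA940 + 0xC521 = 0x16E61 → wrap carry → 0x6E62
  0x6E62 + 0xE10F = 0x14F71 → wrap carry → 0x4F72
  0x4F72 + 0x0EAC = 0x05E1E
  0x5E1E + 0x6DD1 = 0x0CBEF
  0xCBEF + 0x63CB = 0x12FBA → wrap carry → 0x2FBB
  0x2FBB + 0xECF2 = 0x11CAD → wrap carry → 0x1CAE
One's-complement sum = 0x1CAE.
Checksum = ~0x1CAE & 0xFFFF = 0xE351.

E351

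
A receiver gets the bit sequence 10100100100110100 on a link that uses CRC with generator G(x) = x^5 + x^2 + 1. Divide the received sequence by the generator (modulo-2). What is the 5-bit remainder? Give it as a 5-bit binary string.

11101

Modulo-2 division of 10100100100110100 by 100101:
  pos 0: 101001 XOR 100101 = 001100
  pos 2: 110000 XOR 100101 = 010101
  pos 3: 101011 XOR 100101 = 001110
  pos 5: 111000 XOR 100101 = 011101
  pos 6: 111011 XOR 100101 = 011110
  pos 7: 111101 XOR 100101 = 011000
  pos 8: 110000 XOR 100101 = 010101
  pos 9: 101011 XOR 100101 = 001110
  pos 11: 111000 XOR 100101 = 011101
Remainder = 11101 (nonzero — an error is detected).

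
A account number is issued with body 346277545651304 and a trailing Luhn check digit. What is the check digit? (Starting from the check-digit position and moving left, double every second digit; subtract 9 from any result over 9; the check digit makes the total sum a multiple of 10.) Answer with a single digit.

5

Partial digits right→left: 4 0 3 1 5 6 5 4 5 7 7 2 6 4 3
Double every second digit counting from the check-digit position (so the 1st, 3rd, 5th, ... of the partial from the right).
  doubled (with −9 where >9): 8 6 1 1 1 5 3 6 → sum 31
  kept as-is: 0 1 6 4 7 2 4 → sum 24
Total = 31 + 24 = 55.
Check digit = (10 − (55 mod 10)) mod 10 = 5.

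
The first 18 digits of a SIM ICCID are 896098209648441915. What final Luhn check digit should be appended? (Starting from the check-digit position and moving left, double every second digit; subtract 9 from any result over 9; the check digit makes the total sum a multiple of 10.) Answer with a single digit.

2

Partial digits right→left: 5 1 9 1 4 4 8 4 6 9 0 2 8 9 0 6 9 8
Double every second digit counting from the check-digit position (so the 1st, 3rd, 5th, ... of the partial from the right).
  doubled (with −9 where >9): 1 9 8 7 3 0 7 0 9 → sum 44
  kept as-is: 1 1 4 4 9 2 9 6 8 → sum 44
Total = 44 + 44 = 88.
Check digit = (10 − (88 mod 10)) mod 10 = 2.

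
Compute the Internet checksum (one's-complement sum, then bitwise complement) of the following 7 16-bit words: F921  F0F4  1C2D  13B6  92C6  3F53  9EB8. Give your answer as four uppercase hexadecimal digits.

One's-complement addition (fold any carry out of bit 15 back into bit 0):
  0xF921 + 0xF0F4 = 0x1EA15 → wrap carry → 0xEA16
  0xEA16 + 0x1C2D = 0x10643 → wrap carry → 0x0644
  0x0644 + 0x13B6 = 0x019FA
  0x19FA + 0x92C6 = 0x0ACC0
  0xACC0 + 0x3F53 = 0x0EC13
  0xEC13 + 0x9EB8 = 0x18ACB → wrap carry → 0x8ACC
One's-complement sum = 0x8ACC.
Checksum = ~0x8ACC & 0xFFFF = 0x7533.

7533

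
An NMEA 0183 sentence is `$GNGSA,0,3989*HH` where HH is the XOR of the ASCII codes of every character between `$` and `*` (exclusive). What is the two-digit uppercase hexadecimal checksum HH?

XOR the ASCII codes of the payload characters:
  'G' = 0x47 → acc = 0x47
  'N' = 0x4E → acc = 0x09
  'G' = 0x47 → acc = 0x4E
  'S' = 0x53 → acc = 0x1D
  'A' = 0x41 → acc = 0x5C
  ',' = 0x2C → acc = 0x70
  '0' = 0x30 → acc = 0x40
  ',' = 0x2C → acc = 0x6C
  '3' = 0x33 → acc = 0x5F
  '9' = 0x39 → acc = 0x66
  '8' = 0x38 → acc = 0x5E
  '9' = 0x39 → acc = 0x67
Checksum = 0x67.

67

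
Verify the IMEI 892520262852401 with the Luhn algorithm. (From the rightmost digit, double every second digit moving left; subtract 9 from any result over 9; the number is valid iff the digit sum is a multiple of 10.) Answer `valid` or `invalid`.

valid

From the right, keep odd positions and double even positions (subtract 9 from any doubled value over 9):
  doubled (positions 2,4,...): 0 4 7 3 0 1 9 → sum 24
  kept (positions 1,3,...): 1 4 5 2 2 2 2 8 → sum 26
Total = 50.
50 mod 10 = 0, so the number is valid.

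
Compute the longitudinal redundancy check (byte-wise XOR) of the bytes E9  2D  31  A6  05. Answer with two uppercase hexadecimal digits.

56

XOR the bytes together:
  start with 0xE9
  0xE9 ⊕ 0x2D = 0xC4
  0xC4 ⊕ 0x31 = 0xF5
  0xF5 ⊕ 0xA6 = 0x53
  0x53 ⊕ 0x05 = 0x56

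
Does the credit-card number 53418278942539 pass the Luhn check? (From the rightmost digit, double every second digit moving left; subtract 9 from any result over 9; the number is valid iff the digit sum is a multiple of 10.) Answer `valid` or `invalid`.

invalid

From the right, keep odd positions and double even positions (subtract 9 from any doubled value over 9):
  doubled (positions 2,4,...): 6 4 9 5 7 8 1 → sum 40
  kept (positions 1,3,...): 9 5 4 8 2 1 3 → sum 32
Total = 72.
72 mod 10 = 2, so the number is invalid.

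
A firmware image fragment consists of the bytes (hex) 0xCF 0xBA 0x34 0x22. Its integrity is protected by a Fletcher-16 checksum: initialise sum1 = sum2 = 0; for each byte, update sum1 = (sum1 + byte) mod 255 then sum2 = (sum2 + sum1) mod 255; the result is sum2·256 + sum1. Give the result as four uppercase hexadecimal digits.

F9E0

Running sums (mod 255):
  after byte 0 (0xCF): sum1=207, sum2=207
  after byte 1 (0xBA): sum1=138, sum2=90
  after byte 2 (0x34): sum1=190, sum2=25
  after byte 3 (0x22): sum1=224, sum2=249
Checksum = sum2·256 + sum1 = 249·256 + 224 = 63968 = 0xF9E0.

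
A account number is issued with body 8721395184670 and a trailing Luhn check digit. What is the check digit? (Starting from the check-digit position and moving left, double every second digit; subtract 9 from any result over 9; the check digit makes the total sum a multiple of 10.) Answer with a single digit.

Partial digits right→left: 0 7 6 4 8 1 5 9 3 1 2 7 8
Double every second digit counting from the check-digit position (so the 1st, 3rd, 5th, ... of the partial from the right).
  doubled (with −9 where >9): 0 3 7 1 6 4 7 → sum 28
  kept as-is: 7 4 1 9 1 7 → sum 29
Total = 28 + 29 = 57.
Check digit = (10 − (57 mod 10)) mod 10 = 3.

3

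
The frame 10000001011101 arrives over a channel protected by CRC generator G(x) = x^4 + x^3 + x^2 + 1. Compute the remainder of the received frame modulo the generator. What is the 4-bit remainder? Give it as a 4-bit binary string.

0000

Modulo-2 division of 10000001011101 by 11101:
  pos 0: 10000 XOR 11101 = 01101
  pos 1: 11010 XOR 11101 = 00111
  pos 3: 11101 XOR 11101 = 00000
  pos 9: 11101 XOR 11101 = 00000
Remainder = 0000 (zero — the frame passes the CRC check).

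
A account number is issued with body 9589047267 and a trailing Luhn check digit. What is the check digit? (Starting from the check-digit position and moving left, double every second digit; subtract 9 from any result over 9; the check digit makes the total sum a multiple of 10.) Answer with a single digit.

Partial digits right→left: 7 6 2 7 4 0 9 8 5 9
Double every second digit counting from the check-digit position (so the 1st, 3rd, 5th, ... of the partial from the right).
  doubled (with −9 where >9): 5 4 8 9 1 → sum 27
  kept as-is: 6 7 0 8 9 → sum 30
Total = 27 + 30 = 57.
Check digit = (10 − (57 mod 10)) mod 10 = 3.

3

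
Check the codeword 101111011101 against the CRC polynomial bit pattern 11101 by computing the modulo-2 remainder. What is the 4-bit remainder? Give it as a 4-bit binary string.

Modulo-2 division of 101111011101 by 11101:
  pos 0: 10111 XOR 11101 = 01010
  pos 1: 10101 XOR 11101 = 01000
  pos 2: 10000 XOR 11101 = 01101
  pos 3: 11011 XOR 11101 = 00110
  pos 5: 11011 XOR 11101 = 00110
  pos 7: 11001 XOR 11101 = 00100
Remainder = 0100 (nonzero — an error is detected).

0100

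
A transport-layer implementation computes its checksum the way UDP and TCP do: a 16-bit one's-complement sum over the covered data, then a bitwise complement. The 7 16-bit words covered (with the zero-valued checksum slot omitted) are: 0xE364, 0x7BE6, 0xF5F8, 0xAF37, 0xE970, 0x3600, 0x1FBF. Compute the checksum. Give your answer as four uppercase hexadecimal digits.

One's-complement addition (fold any carry out of bit 15 back into bit 0):
  0xE364 + 0x7BE6 = 0x15F4A → wrap carry → 0x5F4B
  0x5F4B + 0xF5F8 = 0x15543 → wrap carry → 0x5544
  0x5544 + 0xAF37 = 0x1047B → wrap carry → 0x047C
  0x047C + 0xE970 = 0x0EDEC
  0xEDEC + 0x3600 = 0x123EC → wrap carry → 0x23ED
  0x23ED + 0x1FBF = 0x043AC
One's-complement sum = 0x43AC.
Checksum = ~0x43AC & 0xFFFF = 0xBC53.

BC53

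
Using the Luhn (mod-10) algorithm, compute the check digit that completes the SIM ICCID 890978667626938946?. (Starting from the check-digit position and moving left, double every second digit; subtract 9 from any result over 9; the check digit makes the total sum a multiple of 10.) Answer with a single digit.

Partial digits right→left: 6 4 9 8 3 9 6 2 6 7 6 6 8 7 9 0 9 8
Double every second digit counting from the check-digit position (so the 1st, 3rd, 5th, ... of the partial from the right).
  doubled (with −9 where >9): 3 9 6 3 3 3 7 9 9 → sum 52
  kept as-is: 4 8 9 2 7 6 7 0 8 → sum 51
Total = 52 + 51 = 103.
Check digit = (10 − (103 mod 10)) mod 10 = 7.

7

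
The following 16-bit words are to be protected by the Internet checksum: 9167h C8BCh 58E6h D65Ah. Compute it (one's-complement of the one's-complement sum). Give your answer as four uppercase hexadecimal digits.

769A

One's-complement addition (fold any carry out of bit 15 back into bit 0):
  0x9167 + 0xC8BC = 0x15A23 → wrap carry → 0x5A24
  0x5A24 + 0x58E6 = 0x0B30A
  0xB30A + 0xD65A = 0x18964 → wrap carry → 0x8965
One's-complement sum = 0x8965.
Checksum = ~0x8965 & 0xFFFF = 0x769A.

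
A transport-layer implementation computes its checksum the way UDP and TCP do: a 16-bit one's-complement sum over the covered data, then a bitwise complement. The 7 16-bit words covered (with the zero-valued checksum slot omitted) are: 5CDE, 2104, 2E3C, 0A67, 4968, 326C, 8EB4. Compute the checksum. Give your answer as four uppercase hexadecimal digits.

3EF1

One's-complement addition (fold any carry out of bit 15 back into bit 0):
  0x5CDE + 0x2104 = 0x07DE2
  0x7DE2 + 0x2E3C = 0x0AC1E
  0xAC1E + 0x0A67 = 0x0B685
  0xB685 + 0x4968 = 0x0FFED
  0xFFED + 0x326C = 0x13259 → wrap carry → 0x325A
  0x325A + 0x8EB4 = 0x0C10E
One's-complement sum = 0xC10E.
Checksum = ~0xC10E & 0xFFFF = 0x3EF1.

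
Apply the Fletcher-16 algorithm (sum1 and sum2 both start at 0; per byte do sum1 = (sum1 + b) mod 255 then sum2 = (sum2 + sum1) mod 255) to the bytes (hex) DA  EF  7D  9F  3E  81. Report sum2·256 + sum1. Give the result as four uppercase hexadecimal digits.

Running sums (mod 255):
  after byte 0 (DA): sum1=218, sum2=218
  after byte 1 (EF): sum1=202, sum2=165
  after byte 2 (7D): sum1=72, sum2=237
  after byte 3 (9F): sum1=231, sum2=213
  after byte 4 (3E): sum1=38, sum2=251
  after byte 5 (81): sum1=167, sum2=163
Checksum = sum2·256 + sum1 = 163·256 + 167 = 41895 = 0xA3A7.

A3A7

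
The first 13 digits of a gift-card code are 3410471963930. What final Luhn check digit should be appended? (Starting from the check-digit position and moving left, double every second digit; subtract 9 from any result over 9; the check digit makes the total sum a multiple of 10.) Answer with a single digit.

Partial digits right→left: 0 3 9 3 6 9 1 7 4 0 1 4 3
Double every second digit counting from the check-digit position (so the 1st, 3rd, 5th, ... of the partial from the right).
  doubled (with −9 where >9): 0 9 3 2 8 2 6 → sum 30
  kept as-is: 3 3 9 7 0 4 → sum 26
Total = 30 + 26 = 56.
Check digit = (10 − (56 mod 10)) mod 10 = 4.

4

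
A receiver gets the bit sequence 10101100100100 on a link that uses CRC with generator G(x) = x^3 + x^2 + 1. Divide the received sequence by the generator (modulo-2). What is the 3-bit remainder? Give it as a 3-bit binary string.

Modulo-2 division of 10101100100100 by 1101:
  pos 0: 1010 XOR 1101 = 0111
  pos 1: 1111 XOR 1101 = 0010
  pos 3: 1010 XOR 1101 = 0111
  pos 4: 1110 XOR 1101 = 0011
  pos 6: 1110 XOR 1101 = 0011
  pos 8: 1101 XOR 1101 = 0000
Remainder = 000 (zero — the frame passes the CRC check).

000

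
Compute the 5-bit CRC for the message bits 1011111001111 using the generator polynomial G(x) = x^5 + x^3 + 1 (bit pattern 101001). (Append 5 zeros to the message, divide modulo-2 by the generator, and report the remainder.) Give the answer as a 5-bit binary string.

Append 5 zeros: 101111100111100000. Divide by 101001 (XOR where the leading bit is 1):
  pos 0: 101111 XOR 101001 = 000110
  pos 3: 110100 XOR 101001 = 011101
  pos 4: 111011 XOR 101001 = 010010
  pos 5: 100101 XOR 101001 = 001100
  pos 7: 110011 XOR 101001 = 011010
  pos 8: 110100 XOR 101001 = 011101
  pos 9: 111010 XOR 101001 = 010011
  pos 10: 100110 XOR 101001 = 001111
  pos 12: 111100 XOR 101001 = 010101
Remainder (last 5 bits) = 10101. This is the CRC / FCS.

10101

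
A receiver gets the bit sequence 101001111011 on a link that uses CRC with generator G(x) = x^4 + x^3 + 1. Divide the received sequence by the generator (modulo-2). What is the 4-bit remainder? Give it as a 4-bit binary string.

1110

Modulo-2 division of 101001111011 by 11001:
  pos 0: 10100 XOR 11001 = 01101
  pos 1: 11011 XOR 11001 = 00010
  pos 4: 10111 XOR 11001 = 01110
  pos 5: 11100 XOR 11001 = 00101
  pos 7: 10111 XOR 11001 = 01110
Remainder = 1110 (nonzero — an error is detected).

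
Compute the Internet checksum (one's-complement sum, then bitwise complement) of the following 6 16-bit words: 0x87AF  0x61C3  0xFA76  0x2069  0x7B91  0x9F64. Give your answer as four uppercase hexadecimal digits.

E0B6

One's-complement addition (fold any carry out of bit 15 back into bit 0):
  0x87AF + 0x61C3 = 0x0E972
  0xE972 + 0xFA76 = 0x1E3E8 → wrap carry → 0xE3E9
  0xE3E9 + 0x2069 = 0x10452 → wrap carry → 0x0453
  0x0453 + 0x7B91 = 0x07FE4
  0x7FE4 + 0x9F64 = 0x11F48 → wrap carry → 0x1F49
One's-complement sum = 0x1F49.
Checksum = ~0x1F49 & 0xFFFF = 0xE0B6.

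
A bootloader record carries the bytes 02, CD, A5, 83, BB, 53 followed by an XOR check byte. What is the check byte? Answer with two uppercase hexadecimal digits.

01

XOR the bytes together:
  start with 0x02
  0x02 ⊕ 0xCD = 0xCF
  0xCF ⊕ 0xA5 = 0x6A
  0x6A ⊕ 0x83 = 0xE9
  0xE9 ⊕ 0xBB = 0x52
  0x52 ⊕ 0x53 = 0x01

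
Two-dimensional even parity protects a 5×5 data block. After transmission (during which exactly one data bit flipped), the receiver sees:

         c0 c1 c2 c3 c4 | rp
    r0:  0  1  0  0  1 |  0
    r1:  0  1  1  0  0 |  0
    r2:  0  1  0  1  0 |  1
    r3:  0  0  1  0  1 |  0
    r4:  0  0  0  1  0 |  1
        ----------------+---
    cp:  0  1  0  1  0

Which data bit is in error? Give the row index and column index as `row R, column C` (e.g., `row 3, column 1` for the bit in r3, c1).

row 2, column 3

Recompute each row's even parity and compare to rp:
  r0: data parity 0, sent rp 0 → ok
  r1: data parity 0, sent rp 0 → ok
  r2: data parity 0, sent rp 1 → mismatch
  r3: data parity 0, sent rp 0 → ok
  r4: data parity 1, sent rp 1 → ok
Recompute each column's even parity and compare to cp:
  c0: data parity 0, sent cp 0 → ok
  c1: data parity 1, sent cp 1 → ok
  c2: data parity 0, sent cp 0 → ok
  c3: data parity 0, sent cp 1 → mismatch
  c4: data parity 0, sent cp 0 → ok
Exactly one row (r2) and one column (c3) fail → the flipped bit is at their intersection.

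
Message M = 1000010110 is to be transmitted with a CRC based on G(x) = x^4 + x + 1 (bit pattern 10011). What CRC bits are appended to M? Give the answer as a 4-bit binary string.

0010

Append 4 zeros: 10000101100000. Divide by 10011 (XOR where the leading bit is 1):
  pos 0: 10000 XOR 10011 = 00011
  pos 3: 11101 XOR 10011 = 01110
  pos 4: 11101 XOR 10011 = 01110
  pos 5: 11100 XOR 10011 = 01111
  pos 6: 11110 XOR 10011 = 01101
  pos 7: 11010 XOR 10011 = 01001
  pos 8: 10010 XOR 10011 = 00001
Remainder (last 4 bits) = 0010. This is the CRC / FCS.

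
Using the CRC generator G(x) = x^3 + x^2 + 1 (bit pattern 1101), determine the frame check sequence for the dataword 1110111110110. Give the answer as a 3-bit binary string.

Append 3 zeros: 1110111110110000. Divide by 1101 (XOR where the leading bit is 1):
  pos 0: 1110 XOR 1101 = 0011
  pos 2: 1111 XOR 1101 = 0010
  pos 4: 1011 XOR 1101 = 0110
  pos 5: 1101 XOR 1101 = 0000
  pos 10: 1100 XOR 1101 = 0001
Remainder (last 3 bits) = 100. This is the CRC / FCS.

100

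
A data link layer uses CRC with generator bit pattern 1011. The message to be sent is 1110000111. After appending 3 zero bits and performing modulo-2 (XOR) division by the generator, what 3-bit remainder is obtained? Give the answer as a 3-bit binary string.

Append 3 zeros: 1110000111000. Divide by 1011 (XOR where the leading bit is 1):
  pos 0: 1110 XOR 1011 = 0101
  pos 1: 1010 XOR 1011 = 0001
  pos 4: 1001 XOR 1011 = 0010
  pos 6: 1011 XOR 1011 = 0000
Remainder (last 3 bits) = 000. This is the CRC / FCS.

000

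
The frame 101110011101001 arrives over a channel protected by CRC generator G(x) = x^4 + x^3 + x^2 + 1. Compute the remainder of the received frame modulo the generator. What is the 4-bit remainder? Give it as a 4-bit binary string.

0010

Modulo-2 division of 101110011101001 by 11101:
  pos 0: 10111 XOR 11101 = 01010
  pos 1: 10100 XOR 11101 = 01001
  pos 2: 10010 XOR 11101 = 01111
  pos 3: 11111 XOR 11101 = 00010
  pos 6: 10110 XOR 11101 = 01011
  pos 7: 10111 XOR 11101 = 01010
  pos 8: 10100 XOR 11101 = 01001
  pos 9: 10010 XOR 11101 = 01111
  pos 10: 11111 XOR 11101 = 00010
Remainder = 0010 (nonzero — an error is detected).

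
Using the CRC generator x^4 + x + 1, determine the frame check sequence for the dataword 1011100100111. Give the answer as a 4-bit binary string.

Append 4 zeros: 10111001001110000. Divide by 10011 (XOR where the leading bit is 1):
  pos 0: 10111 XOR 10011 = 00100
  pos 2: 10000 XOR 10011 = 00011
  pos 5: 11100 XOR 10011 = 01111
  pos 6: 11111 XOR 10011 = 01100
  pos 7: 11001 XOR 10011 = 01010
  pos 8: 10101 XOR 10011 = 00110
  pos 10: 11000 XOR 10011 = 01011
  pos 11: 10110 XOR 10011 = 00101
Remainder (last 4 bits) = 1010. This is the CRC / FCS.

1010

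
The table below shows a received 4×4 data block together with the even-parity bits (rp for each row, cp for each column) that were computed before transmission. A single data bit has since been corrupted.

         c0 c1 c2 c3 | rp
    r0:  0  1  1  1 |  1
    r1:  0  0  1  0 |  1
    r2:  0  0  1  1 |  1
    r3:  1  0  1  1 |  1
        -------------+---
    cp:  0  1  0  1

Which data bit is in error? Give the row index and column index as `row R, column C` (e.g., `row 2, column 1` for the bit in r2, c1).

row 2, column 0

Recompute each row's even parity and compare to rp:
  r0: data parity 1, sent rp 1 → ok
  r1: data parity 1, sent rp 1 → ok
  r2: data parity 0, sent rp 1 → mismatch
  r3: data parity 1, sent rp 1 → ok
Recompute each column's even parity and compare to cp:
  c0: data parity 1, sent cp 0 → mismatch
  c1: data parity 1, sent cp 1 → ok
  c2: data parity 0, sent cp 0 → ok
  c3: data parity 1, sent cp 1 → ok
Exactly one row (r2) and one column (c0) fail → the flipped bit is at their intersection.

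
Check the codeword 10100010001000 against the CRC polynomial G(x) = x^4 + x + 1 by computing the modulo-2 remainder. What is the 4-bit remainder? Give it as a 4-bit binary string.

Modulo-2 division of 10100010001000 by 10011:
  pos 0: 10100 XOR 10011 = 00111
  pos 2: 11101 XOR 10011 = 01110
  pos 3: 11100 XOR 10011 = 01111
  pos 4: 11110 XOR 10011 = 01101
  pos 5: 11010 XOR 10011 = 01001
  pos 6: 10011 XOR 10011 = 00000
Remainder = 0000 (zero — the frame passes the CRC check).

0000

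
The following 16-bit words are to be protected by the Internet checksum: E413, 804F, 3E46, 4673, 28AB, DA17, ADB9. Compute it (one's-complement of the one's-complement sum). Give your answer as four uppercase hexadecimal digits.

One's-complement addition (fold any carry out of bit 15 back into bit 0):
  0xE413 + 0x804F = 0x16462 → wrap carry → 0x6463
  0x6463 + 0x3E46 = 0x0A2A9
  0xA2A9 + 0x4673 = 0x0E91C
  0xE91C + 0x28AB = 0x111C7 → wrap carry → 0x11C8
  0x11C8 + 0xDA17 = 0x0EBDF
  0xEBDF + 0xADB9 = 0x19998 → wrap carry → 0x9999
One's-complement sum = 0x9999.
Checksum = ~0x9999 & 0xFFFF = 0x6666.

6666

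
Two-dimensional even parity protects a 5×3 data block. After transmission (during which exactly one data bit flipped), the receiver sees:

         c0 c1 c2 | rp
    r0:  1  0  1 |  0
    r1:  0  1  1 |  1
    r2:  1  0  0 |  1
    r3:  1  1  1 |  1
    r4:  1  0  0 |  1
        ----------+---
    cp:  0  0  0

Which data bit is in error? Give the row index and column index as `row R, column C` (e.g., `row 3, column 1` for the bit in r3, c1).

Recompute each row's even parity and compare to rp:
  r0: data parity 0, sent rp 0 → ok
  r1: data parity 0, sent rp 1 → mismatch
  r2: data parity 1, sent rp 1 → ok
  r3: data parity 1, sent rp 1 → ok
  r4: data parity 1, sent rp 1 → ok
Recompute each column's even parity and compare to cp:
  c0: data parity 0, sent cp 0 → ok
  c1: data parity 0, sent cp 0 → ok
  c2: data parity 1, sent cp 0 → mismatch
Exactly one row (r1) and one column (c2) fail → the flipped bit is at their intersection.

row 1, column 2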